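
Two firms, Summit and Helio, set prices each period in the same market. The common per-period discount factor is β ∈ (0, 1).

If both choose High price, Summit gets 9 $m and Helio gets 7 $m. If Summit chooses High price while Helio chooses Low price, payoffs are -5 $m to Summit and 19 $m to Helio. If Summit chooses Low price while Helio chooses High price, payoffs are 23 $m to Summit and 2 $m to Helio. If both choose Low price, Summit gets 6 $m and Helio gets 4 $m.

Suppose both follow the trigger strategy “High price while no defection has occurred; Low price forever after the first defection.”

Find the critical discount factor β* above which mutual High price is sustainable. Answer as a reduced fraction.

14/17

Summit's threshold: (23−9)/(23−6) = 14/17.
Helio's threshold: (19−7)/(19−4) = 4/5.
14/17 > 4/5, so Summit binds and β* = 14/17.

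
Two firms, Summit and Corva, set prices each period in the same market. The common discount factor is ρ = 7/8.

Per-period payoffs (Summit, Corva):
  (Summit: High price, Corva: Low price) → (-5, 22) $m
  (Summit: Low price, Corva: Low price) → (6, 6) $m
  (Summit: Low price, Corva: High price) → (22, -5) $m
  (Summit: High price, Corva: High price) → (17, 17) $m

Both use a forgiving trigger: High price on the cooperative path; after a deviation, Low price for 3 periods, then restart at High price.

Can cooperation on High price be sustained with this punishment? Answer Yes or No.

A one-shot deviation gives 22 now, then 6 for 3 periods, then back to 17.
Gain from deviating: (22−17) today; loss: (17−6) in each of the next 3 periods.
No-deviation condition: (17−6)(ρ+…+ρ^3) ≥ 22−17, i.e. ρ+…+ρ^3 ≥ 5/11.
At ρ = 7/8: ρ+…+ρ^3 = 2.3105 ≥ 0.4545.
So cooperation is sustainable.

Yes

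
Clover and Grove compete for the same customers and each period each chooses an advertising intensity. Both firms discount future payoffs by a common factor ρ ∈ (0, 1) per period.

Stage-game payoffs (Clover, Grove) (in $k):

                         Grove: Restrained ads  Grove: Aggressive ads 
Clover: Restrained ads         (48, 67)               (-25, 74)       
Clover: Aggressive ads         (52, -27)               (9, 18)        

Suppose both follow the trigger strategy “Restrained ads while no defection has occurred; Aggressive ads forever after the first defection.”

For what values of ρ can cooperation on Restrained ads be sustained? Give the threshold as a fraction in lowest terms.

For Clover: deviation gain 52−48 = 4, per-period punishment loss 48−9 = 39. IC gives ρ ≥ 4/43.
For Grove: gain 7, loss 49 per period, so ρ ≥ 7/56 = 1/8.
The tighter constraint is Grove's, so cooperation needs ρ ≥ 1/8.

1/8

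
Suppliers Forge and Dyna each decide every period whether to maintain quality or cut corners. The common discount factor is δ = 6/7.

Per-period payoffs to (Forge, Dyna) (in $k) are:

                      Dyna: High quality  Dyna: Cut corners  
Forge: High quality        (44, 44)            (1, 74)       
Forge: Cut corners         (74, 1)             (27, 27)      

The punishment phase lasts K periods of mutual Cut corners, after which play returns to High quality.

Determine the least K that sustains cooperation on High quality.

3

IC: δ(1−δ^K)/(1−δ) ≥ (74−44)/(44−27) = 30/17.
With δ = 6/7: need 1 − δ^K ≥ 30/17·(1−6/7)/(6/7), i.e. δ^K ≤ 0.7059.
Since (6/7)^2 = 0.7347 and (6/7)^3 = 0.6297, the smallest such K is 3.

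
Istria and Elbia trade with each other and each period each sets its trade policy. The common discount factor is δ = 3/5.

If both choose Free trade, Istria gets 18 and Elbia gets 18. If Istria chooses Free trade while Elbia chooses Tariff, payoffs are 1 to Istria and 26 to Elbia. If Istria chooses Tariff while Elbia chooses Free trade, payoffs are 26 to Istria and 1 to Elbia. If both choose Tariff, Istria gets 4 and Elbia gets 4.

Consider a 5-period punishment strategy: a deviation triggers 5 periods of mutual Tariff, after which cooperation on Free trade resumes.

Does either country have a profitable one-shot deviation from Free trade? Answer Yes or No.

No

Comparing payoff streams over the 6 periods until play realigns: cooperate → 18(1+δ+…+δ^5); deviate → 26 + 4(δ+…+δ^5).
Cooperation is sustained iff (18−4)(δ+…+δ^5) ≥ 26−18.
δ+…+δ^5 = 3/5·(1−(3/5)^5)/(1−3/5) = 1.3834, and (26−18)/(18−4) = 0.5714.
1.3834 ≥ 0.5714, so cooperation is sustainable.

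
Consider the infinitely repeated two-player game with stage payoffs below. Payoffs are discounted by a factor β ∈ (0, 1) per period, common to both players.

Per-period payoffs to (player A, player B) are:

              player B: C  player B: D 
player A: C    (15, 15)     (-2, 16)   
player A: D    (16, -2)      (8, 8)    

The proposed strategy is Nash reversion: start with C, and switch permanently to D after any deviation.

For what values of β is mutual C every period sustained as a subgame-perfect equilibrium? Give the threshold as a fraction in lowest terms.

1/8

One-period gain from deviating is 16 − 15 = 1. The loss is 15 − 8 = 7 in every subsequent period, with present value 7·β/(1−β).
Deviation is unprofitable when 7·β/(1−β) ≥ 1, i.e. β/(1−β) ≥ 1/7.
Equivalently β ≥ 1/(1+7) = 1/8.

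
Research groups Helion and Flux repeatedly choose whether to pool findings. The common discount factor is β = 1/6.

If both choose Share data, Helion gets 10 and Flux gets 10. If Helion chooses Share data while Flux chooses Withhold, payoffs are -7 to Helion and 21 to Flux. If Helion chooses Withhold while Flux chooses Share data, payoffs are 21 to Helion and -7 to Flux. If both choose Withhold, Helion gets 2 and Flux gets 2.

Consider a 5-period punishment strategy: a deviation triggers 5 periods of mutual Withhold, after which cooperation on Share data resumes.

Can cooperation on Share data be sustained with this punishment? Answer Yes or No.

No

Comparing payoff streams over the 6 periods until play realigns: cooperate → 10(1+β+…+β^5); deviate → 21 + 2(β+…+β^5).
Cooperation is sustained iff (10−2)(β+…+β^5) ≥ 21−10.
β+…+β^5 = 1/6·(1−(1/6)^5)/(1−1/6) = 0.2000, and (21−10)/(10−2) = 1.3750.
0.2000 < 1.3750, so cooperation is not sustainable.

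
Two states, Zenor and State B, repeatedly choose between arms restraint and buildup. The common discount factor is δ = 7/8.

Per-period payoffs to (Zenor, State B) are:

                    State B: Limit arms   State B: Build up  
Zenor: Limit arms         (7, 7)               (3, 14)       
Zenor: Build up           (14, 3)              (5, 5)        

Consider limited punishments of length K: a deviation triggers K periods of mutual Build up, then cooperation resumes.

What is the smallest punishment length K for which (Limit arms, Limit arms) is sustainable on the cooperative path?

6

IC: δ(1−δ^K)/(1−δ) ≥ (14−7)/(7−5) = 7/2.
With δ = 7/8: need 1 − δ^K ≥ 7/2·(1−7/8)/(7/8), i.e. δ^K ≤ 0.5000.
Since (7/8)^5 = 0.5129 and (7/8)^6 = 0.4488, the smallest such K is 6.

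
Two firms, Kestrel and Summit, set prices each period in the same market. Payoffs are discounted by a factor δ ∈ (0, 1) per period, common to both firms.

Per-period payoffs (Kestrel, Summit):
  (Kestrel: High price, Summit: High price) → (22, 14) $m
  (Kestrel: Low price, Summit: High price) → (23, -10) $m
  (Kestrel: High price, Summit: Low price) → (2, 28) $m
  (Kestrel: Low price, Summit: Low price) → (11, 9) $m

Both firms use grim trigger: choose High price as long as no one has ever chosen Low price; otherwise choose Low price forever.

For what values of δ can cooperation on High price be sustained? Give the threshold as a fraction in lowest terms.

14/19

For Kestrel: deviation gain 23−22 = 1, per-period punishment loss 22−11 = 11. IC gives δ ≥ 1/12.
For Summit: gain 14, loss 5 per period, so δ ≥ 14/19.
The tighter constraint is Summit's, so cooperation needs δ ≥ 14/19.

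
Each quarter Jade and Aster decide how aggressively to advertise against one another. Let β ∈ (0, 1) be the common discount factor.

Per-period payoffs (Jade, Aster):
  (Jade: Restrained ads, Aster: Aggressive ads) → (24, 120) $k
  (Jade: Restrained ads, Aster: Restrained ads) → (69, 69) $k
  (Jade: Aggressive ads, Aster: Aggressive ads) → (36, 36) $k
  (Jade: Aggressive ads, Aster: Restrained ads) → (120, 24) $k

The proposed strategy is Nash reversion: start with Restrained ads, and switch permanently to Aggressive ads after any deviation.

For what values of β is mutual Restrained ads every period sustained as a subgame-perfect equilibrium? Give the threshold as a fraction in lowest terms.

Under grim trigger the critical discount factor is (T−C)/(T−P) with T = 120, C = 69, P = 36.
β* = (120−69)/(120−36) = 51/84 = 17/28.

17/28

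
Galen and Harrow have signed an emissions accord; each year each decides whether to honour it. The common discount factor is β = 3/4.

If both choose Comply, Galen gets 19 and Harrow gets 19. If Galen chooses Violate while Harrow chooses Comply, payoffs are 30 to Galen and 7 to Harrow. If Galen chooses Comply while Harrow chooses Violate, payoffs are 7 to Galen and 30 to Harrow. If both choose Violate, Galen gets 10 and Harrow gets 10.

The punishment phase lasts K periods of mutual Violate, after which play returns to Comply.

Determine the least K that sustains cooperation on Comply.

IC: β(1−β^K)/(1−β) ≥ (30−19)/(19−10) = 11/9.
With β = 3/4: need 1 − β^K ≥ 11/9·(1−3/4)/(3/4), i.e. β^K ≤ 0.5926.
Since (3/4)^1 = 0.7500 and (3/4)^2 = 0.5625, the smallest such K is 2.

2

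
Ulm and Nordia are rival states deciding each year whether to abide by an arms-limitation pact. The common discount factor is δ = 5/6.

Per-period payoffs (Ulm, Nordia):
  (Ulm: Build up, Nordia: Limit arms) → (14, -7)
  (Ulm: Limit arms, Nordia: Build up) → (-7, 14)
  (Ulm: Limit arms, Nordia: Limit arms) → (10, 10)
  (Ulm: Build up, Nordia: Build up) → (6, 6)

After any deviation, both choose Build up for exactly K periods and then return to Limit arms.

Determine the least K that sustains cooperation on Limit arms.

2

IC: δ(1−δ^K)/(1−δ) ≥ (14−10)/(10−6) = 1.
With δ = 5/6: need 1 − δ^K ≥ 1·(1−5/6)/(5/6), i.e. δ^K ≤ 0.8000.
Since (5/6)^1 = 0.8333 and (5/6)^2 = 0.6944, the smallest such K is 2.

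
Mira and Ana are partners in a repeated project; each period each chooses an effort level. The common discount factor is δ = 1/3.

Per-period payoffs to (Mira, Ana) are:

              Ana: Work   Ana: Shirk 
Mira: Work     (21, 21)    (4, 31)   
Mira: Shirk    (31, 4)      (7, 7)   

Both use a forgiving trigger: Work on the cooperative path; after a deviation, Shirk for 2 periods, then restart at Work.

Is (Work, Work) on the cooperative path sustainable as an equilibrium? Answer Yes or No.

A one-shot deviation gives 31 now, then 7 for 2 periods, then back to 21.
Gain from deviating: (31−21) today; loss: (21−7) in each of the next 2 periods.
No-deviation condition: (21−7)(δ+…+δ^2) ≥ 31−21, i.e. δ+…+δ^2 ≥ 5/7.
At δ = 1/3: δ+…+δ^2 = 0.4444 < 0.7143.
So cooperation is not sustainable.

No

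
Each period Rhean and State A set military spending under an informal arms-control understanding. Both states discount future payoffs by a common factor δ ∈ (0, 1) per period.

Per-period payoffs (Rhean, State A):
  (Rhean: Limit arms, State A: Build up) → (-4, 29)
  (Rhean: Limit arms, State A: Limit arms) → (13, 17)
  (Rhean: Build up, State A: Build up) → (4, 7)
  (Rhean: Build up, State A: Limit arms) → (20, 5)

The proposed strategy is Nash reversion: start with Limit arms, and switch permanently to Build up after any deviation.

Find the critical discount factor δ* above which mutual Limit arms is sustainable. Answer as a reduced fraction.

For Rhean: deviation gain 20−13 = 7, per-period punishment loss 13−4 = 9. IC gives δ ≥ 7/16.
For State A: gain 12, loss 10 per period, so δ ≥ 12/22 = 6/11.
The tighter constraint is State A's, so cooperation needs δ ≥ 6/11.

6/11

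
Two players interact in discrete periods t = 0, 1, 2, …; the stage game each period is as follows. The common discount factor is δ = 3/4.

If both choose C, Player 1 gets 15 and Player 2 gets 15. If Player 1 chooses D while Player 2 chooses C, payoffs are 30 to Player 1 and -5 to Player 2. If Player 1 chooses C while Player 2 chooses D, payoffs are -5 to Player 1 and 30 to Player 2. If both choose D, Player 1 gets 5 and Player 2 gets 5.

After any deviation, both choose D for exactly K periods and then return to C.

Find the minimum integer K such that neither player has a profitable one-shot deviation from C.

3

Need Σ_{k=1}^{K} δ^k ≥ (30−15)/(15−5) = 1.5000 at δ = 3/4.
At K = 2 the sum is 1.3125 < 1.5000; at K = 3 it is 1.7344 ≥ 1.5000.
So the minimum punishment length is K = 3.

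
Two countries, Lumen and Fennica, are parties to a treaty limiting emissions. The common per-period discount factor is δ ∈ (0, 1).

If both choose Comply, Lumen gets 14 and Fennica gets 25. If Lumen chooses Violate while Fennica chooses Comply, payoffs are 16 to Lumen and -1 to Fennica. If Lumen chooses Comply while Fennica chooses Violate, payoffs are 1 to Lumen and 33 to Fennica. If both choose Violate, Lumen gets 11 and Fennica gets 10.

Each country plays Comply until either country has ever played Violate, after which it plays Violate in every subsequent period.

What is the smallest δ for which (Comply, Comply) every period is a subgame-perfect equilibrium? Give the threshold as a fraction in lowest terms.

2/5

For Lumen: deviation gain 16−14 = 2, per-period punishment loss 14−11 = 3. IC gives δ ≥ 2/5.
For Fennica: gain 8, loss 15 per period, so δ ≥ 8/23.
The tighter constraint is Lumen's, so cooperation needs δ ≥ 2/5.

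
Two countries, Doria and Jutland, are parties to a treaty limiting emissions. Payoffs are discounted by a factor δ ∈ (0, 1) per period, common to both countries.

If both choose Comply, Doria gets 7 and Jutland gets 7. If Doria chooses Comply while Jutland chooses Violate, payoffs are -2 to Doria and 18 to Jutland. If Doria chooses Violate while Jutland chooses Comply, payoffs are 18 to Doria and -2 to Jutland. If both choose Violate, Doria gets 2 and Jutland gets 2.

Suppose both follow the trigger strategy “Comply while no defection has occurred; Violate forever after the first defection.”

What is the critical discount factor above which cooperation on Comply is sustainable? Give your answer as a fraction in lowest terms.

7/(1−δ) ≥ 18 + 2δ/(1−δ)
7 ≥ 18 − 16δ
δ ≥ 11/16.

11/16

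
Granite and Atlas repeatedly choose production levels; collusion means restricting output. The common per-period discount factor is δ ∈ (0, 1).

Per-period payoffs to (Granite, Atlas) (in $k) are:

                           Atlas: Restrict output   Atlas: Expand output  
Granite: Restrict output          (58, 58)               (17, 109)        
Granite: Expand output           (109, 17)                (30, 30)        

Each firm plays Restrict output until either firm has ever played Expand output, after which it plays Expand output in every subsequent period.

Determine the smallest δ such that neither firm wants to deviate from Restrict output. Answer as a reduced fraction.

Cooperation forever yields 58 each period: 58/(1−δ).
Deviating yields 109 once, then 30 forever: 109 + 30δ/(1−δ).
No profitable deviation requires 58/(1−δ) ≥ 109 + 30δ/(1−δ).
Multiplying by (1−δ): 58 ≥ 109(1−δ) + 30δ = 109 − 79δ.
So 79δ ≥ 51, i.e. δ ≥ 51/79.

51/79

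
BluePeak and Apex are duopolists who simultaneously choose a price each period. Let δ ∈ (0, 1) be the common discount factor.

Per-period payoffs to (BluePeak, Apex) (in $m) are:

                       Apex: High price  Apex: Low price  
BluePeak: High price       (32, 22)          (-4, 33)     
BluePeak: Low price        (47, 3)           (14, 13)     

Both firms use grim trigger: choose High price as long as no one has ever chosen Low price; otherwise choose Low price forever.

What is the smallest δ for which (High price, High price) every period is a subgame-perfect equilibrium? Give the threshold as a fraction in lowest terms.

11/20

BluePeak: cooperation gives 32 each period; deviation gives 47 once then 14 forever.
  32/(1−δ) ≥ 47 + 14δ/(1−δ) ⇒ δ ≥ 15/33 = 5/11.
Apex: cooperation gives 22 each period; deviation gives 33 once then 13 forever.
  δ ≥ 11/20.
Both must hold, so the binding constraint is Apex's: δ ≥ 11/20.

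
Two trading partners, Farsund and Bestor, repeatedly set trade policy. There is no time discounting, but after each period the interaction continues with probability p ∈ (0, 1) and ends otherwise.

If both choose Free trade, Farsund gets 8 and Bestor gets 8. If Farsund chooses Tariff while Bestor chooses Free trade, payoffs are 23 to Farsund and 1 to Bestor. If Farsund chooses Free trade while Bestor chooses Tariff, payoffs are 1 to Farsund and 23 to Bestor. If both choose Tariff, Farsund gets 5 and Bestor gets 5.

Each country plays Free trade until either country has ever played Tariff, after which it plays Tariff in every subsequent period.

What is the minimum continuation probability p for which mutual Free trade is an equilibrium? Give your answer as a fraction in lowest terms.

Expected cooperation value is 8 + p·8 + p²·8 + … = 8/(1−p); deviation gives 23 + p·5/(1−p).
8 ≥ 23(1−p) + 5p ⇒ 18p ≥ 15 ⇒ p ≥ 15/18 = 5/6.

5/6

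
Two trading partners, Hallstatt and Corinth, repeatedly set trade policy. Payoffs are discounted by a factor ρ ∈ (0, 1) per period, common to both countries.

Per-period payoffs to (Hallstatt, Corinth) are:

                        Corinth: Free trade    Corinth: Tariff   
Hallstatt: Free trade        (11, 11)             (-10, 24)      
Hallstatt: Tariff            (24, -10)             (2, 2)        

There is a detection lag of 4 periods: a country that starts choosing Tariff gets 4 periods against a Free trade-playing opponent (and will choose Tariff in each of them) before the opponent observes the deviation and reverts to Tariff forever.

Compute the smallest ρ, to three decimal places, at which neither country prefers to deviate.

Deviating for the 4 undetected periods gains 24−11 = 13 per period over cooperation, then loses 11−2 = 9 per period forever once punishment starts.
Gain: 13(1 + ρ + … + ρ^3); loss: 9·ρ^4/(1−ρ).
No profitable deviation ⇔ 13(1−ρ^4) ≤ 9·ρ^4, i.e. ρ^4 ≥ 13/(13+9) = 13/22.
Hence ρ ≥ (13/22)^(1/4) ≈ 0.877.

0.877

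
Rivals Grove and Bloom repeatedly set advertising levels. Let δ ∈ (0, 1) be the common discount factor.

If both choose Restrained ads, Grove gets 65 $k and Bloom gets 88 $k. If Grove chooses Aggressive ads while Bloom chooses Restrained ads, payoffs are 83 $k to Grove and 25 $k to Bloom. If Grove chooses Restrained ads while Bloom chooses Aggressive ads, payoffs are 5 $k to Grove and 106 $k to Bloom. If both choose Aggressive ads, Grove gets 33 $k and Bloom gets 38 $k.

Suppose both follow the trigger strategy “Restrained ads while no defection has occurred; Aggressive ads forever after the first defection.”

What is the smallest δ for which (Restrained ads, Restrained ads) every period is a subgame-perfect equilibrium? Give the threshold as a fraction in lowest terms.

For Grove: deviation gain 83−65 = 18, per-period punishment loss 65−33 = 32. IC gives δ ≥ 18/50 = 9/25.
For Bloom: gain 18, loss 50 per period, so δ ≥ 18/68 = 9/34.
The tighter constraint is Grove's, so cooperation needs δ ≥ 9/25.

9/25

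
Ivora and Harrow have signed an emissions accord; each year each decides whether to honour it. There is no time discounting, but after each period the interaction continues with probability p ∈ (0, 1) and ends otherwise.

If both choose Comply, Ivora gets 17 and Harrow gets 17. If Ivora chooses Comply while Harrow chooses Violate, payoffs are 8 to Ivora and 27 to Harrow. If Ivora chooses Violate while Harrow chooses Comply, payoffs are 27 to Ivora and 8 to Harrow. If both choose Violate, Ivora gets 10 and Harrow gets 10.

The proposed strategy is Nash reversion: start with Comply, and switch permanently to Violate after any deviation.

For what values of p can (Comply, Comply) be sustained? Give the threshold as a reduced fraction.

10/17

With no time discounting, the continuation probability p plays the role of the discount factor.
Grim-trigger IC: 17/(1−p) ≥ 27 + 10p/(1−p) ⇒ p ≥ (27−17)/(27−10) = 10/17.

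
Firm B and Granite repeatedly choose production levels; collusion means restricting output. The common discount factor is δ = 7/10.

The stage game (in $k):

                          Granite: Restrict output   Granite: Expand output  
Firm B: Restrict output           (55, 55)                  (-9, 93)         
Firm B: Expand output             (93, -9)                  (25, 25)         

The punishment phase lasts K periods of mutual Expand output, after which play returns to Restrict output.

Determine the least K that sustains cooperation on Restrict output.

3

No profitable deviation requires (55−25)(δ+…+δ^K) ≥ 93−55, i.e. δ+…+δ^K ≥ 19/15 ≈ 1.2667.
With δ = 7/10, the partial sums are K=1: 0.7000, K=2: 1.1900, K=3: 1.5330.
K = 3 is the first length at which the sum reaches 1.2667.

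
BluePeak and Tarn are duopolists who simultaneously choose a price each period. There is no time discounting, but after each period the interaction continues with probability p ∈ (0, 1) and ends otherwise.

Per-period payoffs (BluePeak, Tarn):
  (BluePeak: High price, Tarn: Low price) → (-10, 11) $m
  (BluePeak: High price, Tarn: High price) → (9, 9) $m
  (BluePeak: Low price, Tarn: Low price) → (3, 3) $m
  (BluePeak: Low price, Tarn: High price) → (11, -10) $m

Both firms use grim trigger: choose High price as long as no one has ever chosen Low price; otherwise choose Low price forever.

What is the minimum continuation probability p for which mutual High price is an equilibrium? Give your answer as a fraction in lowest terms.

Expected cooperation value is 9 + p·9 + p²·9 + … = 9/(1−p); deviation gives 11 + p·3/(1−p).
9 ≥ 11(1−p) + 3p ⇒ 8p ≥ 2 ⇒ p ≥ 2/8 = 1/4.

1/4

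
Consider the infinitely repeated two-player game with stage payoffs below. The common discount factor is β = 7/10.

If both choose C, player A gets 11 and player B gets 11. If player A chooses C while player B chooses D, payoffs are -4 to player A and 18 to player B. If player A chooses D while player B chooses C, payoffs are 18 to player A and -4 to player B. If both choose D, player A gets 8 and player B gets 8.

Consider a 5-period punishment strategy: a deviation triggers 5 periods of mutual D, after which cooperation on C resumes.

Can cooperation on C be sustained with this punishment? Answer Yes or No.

Comparing payoff streams over the 6 periods until play realigns: cooperate → 11(1+β+…+β^5); deviate → 18 + 8(β+…+β^5).
Cooperation is sustained iff (11−8)(β+…+β^5) ≥ 18−11.
β+…+β^5 = 7/10·(1−(7/10)^5)/(1−7/10) = 1.9412, and (18−11)/(11−8) = 2.3333.
1.9412 < 2.3333, so cooperation is not sustainable.

No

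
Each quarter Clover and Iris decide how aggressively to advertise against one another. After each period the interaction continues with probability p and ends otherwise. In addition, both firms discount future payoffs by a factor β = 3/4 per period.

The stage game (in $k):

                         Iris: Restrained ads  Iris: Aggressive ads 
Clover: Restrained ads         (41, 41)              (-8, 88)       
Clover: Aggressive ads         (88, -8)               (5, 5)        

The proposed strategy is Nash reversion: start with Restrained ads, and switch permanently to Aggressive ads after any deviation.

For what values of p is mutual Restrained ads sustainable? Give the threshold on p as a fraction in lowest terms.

Expected continuation weight on next period's payoff is β·p = 3/4·p, which plays the role of the discount factor.
Cooperation requires 3/4·p ≥ (88−41)/(88−5) = 47/83, hence p ≥ 188/249.

188/249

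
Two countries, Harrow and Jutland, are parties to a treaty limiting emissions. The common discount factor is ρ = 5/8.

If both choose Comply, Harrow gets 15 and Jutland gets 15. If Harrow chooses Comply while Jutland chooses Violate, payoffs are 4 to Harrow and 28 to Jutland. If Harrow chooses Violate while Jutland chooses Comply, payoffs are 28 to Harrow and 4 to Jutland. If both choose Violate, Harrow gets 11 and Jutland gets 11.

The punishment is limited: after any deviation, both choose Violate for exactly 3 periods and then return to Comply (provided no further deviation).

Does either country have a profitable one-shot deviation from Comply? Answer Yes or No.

Comparing payoff streams over the 4 periods until play realigns: cooperate → 15(1+ρ+…+ρ^3); deviate → 28 + 11(ρ+…+ρ^3).
Cooperation is sustained iff (15−11)(ρ+…+ρ^3) ≥ 28−15.
ρ+…+ρ^3 = 5/8·(1−(5/8)^3)/(1−5/8) = 1.2598, and (28−15)/(15−11) = 3.2500.
1.2598 < 3.2500, so cooperation is not sustainable.

Yes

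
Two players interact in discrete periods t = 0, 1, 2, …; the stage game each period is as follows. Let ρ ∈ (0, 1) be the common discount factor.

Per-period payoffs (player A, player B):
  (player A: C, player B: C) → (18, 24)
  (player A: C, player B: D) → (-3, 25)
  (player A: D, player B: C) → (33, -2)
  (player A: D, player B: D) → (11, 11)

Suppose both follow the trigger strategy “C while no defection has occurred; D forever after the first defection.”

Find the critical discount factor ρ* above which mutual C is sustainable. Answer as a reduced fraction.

15/22

player A's threshold: (33−18)/(33−11) = 15/22.
player B's threshold: (25−24)/(25−11) = 1/14.
15/22 > 1/14, so player A binds and ρ* = 15/22.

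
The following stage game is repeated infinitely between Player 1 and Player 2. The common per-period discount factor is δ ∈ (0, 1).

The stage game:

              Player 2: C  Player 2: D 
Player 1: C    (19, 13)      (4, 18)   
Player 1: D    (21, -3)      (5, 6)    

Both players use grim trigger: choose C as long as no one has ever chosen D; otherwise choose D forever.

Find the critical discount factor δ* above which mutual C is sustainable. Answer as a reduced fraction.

5/12

For Player 1: deviation gain 21−19 = 2, per-period punishment loss 19−5 = 14. IC gives δ ≥ 2/16 = 1/8.
For Player 2: gain 5, loss 7 per period, so δ ≥ 5/12.
The tighter constraint is Player 2's, so cooperation needs δ ≥ 5/12.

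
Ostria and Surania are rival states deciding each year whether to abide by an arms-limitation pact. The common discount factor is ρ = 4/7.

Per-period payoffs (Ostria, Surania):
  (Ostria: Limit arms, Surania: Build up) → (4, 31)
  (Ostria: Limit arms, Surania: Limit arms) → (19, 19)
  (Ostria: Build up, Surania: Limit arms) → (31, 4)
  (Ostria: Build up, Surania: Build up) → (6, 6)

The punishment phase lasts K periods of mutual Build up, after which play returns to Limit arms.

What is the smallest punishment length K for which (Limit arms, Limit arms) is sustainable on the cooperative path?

No profitable deviation requires (19−6)(ρ+…+ρ^K) ≥ 31−19, i.e. ρ+…+ρ^K ≥ 12/13 ≈ 0.9231.
With ρ = 4/7, the partial sums are K=1: 0.5714, K=2: 0.8980, K=3: 1.0845.
K = 3 is the first length at which the sum reaches 0.9231.

3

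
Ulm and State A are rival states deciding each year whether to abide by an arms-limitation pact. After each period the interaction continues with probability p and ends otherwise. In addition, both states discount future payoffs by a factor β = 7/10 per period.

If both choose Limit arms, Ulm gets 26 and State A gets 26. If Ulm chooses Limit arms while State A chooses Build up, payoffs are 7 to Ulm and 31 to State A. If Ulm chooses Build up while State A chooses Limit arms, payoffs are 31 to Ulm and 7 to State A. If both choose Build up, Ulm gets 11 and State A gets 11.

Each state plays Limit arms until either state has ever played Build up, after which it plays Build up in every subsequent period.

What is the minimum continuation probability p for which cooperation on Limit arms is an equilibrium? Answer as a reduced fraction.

5/14

Expected continuation weight on next period's payoff is β·p = 7/10·p, which plays the role of the discount factor.
Cooperation requires 7/10·p ≥ (31−26)/(31−11) = 1/4, hence p ≥ 5/14.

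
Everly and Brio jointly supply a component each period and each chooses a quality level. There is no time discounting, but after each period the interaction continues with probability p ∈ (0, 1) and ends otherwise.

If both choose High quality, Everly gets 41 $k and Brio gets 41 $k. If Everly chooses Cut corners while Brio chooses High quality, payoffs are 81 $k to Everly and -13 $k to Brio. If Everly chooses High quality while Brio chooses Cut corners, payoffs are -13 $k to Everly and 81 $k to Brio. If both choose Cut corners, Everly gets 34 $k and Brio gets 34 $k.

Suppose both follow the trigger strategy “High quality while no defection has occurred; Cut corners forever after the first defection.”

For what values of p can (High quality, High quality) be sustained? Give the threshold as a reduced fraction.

Expected cooperation value is 41 + p·41 + p²·41 + … = 41/(1−p); deviation gives 81 + p·34/(1−p).
41 ≥ 81(1−p) + 34p ⇒ 47p ≥ 40 ⇒ p ≥ 40/47.

40/47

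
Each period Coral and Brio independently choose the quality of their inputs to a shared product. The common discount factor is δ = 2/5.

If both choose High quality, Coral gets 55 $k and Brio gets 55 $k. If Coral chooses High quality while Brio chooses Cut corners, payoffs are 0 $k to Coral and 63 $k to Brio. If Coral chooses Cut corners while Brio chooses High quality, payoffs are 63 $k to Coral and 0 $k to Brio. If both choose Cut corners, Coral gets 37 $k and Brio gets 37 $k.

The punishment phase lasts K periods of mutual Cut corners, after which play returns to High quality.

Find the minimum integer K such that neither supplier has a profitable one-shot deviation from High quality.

2

IC: δ(1−δ^K)/(1−δ) ≥ (63−55)/(55−37) = 4/9.
With δ = 2/5: need 1 − δ^K ≥ 4/9·(1−2/5)/(2/5), i.e. δ^K ≤ 0.3333.
Since (2/5)^1 = 0.4000 and (2/5)^2 = 0.1600, the smallest such K is 2.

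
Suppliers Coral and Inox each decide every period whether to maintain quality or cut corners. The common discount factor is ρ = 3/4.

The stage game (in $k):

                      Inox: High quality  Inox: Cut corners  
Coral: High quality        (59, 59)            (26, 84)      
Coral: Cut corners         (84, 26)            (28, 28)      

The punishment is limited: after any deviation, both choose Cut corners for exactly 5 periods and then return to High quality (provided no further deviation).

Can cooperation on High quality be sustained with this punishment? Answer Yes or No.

Comparing payoff streams over the 6 periods until play realigns: cooperate → 59(1+ρ+…+ρ^5); deviate → 84 + 28(ρ+…+ρ^5).
Cooperation is sustained iff (59−28)(ρ+…+ρ^5) ≥ 84−59.
ρ+…+ρ^5 = 3/4·(1−(3/4)^5)/(1−3/4) = 2.2881, and (84−59)/(59−28) = 0.8065.
2.2881 ≥ 0.8065, so cooperation is sustainable.

Yes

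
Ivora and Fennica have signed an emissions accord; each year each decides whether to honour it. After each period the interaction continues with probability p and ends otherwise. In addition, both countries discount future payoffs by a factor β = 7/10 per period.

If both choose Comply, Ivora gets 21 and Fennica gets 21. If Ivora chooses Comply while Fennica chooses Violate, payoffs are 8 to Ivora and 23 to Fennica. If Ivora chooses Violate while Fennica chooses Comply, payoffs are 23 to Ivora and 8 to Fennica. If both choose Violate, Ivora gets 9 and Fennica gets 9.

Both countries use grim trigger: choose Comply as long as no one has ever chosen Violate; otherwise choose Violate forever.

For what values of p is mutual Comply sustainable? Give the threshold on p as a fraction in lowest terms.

With continuation probability p and discount β, the effective per-period discount factor is βp.
Grim-trigger IC: βp ≥ (23−21)/(23−9) = 1/7.
So p ≥ (1/7)/(7/10) = 10/49.

10/49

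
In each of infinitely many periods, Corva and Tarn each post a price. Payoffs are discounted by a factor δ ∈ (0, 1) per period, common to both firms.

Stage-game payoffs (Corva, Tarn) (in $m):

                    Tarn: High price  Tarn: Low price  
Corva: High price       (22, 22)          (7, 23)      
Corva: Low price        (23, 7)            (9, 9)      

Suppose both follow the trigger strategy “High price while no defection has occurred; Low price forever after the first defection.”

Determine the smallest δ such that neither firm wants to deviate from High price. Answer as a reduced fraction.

1/14

Under grim trigger the critical discount factor is (T−C)/(T−P) with T = 23, C = 22, P = 9.
δ* = (23−22)/(23−9) = 1/14.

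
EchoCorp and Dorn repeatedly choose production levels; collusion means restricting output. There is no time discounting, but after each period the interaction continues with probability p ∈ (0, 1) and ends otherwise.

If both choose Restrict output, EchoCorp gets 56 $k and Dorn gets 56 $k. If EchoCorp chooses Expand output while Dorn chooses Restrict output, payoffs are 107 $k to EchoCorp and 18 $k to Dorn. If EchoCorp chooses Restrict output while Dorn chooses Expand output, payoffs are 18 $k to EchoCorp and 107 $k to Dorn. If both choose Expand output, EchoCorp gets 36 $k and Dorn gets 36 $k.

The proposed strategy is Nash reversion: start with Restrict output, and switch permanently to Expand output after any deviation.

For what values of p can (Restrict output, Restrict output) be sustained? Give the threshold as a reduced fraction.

With no time discounting, the continuation probability p plays the role of the discount factor.
Grim-trigger IC: 56/(1−p) ≥ 107 + 36p/(1−p) ⇒ p ≥ (107−56)/(107−36) = 51/71.

51/71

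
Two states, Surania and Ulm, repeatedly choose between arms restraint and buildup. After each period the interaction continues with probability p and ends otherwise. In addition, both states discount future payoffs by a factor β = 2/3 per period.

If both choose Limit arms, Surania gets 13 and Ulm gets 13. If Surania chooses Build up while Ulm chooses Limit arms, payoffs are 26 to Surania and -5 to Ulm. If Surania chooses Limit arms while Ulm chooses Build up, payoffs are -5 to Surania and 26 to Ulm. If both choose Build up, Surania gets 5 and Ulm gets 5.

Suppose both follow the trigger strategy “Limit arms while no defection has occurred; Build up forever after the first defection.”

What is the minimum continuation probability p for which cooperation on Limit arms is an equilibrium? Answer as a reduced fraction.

13/14

Expected continuation weight on next period's payoff is β·p = 2/3·p, which plays the role of the discount factor.
Cooperation requires 2/3·p ≥ (26−13)/(26−5) = 13/21, hence p ≥ 13/14.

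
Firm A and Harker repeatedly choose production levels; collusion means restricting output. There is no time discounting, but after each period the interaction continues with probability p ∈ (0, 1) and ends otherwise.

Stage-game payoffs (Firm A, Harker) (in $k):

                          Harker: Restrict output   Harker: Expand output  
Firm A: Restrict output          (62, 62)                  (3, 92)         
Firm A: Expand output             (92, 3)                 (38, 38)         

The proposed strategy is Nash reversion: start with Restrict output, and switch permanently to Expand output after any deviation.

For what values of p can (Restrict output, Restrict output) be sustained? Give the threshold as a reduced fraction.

With no time discounting, the continuation probability p plays the role of the discount factor.
Grim-trigger IC: 62/(1−p) ≥ 92 + 38p/(1−p) ⇒ p ≥ (92−62)/(92−38) = 5/9.

5/9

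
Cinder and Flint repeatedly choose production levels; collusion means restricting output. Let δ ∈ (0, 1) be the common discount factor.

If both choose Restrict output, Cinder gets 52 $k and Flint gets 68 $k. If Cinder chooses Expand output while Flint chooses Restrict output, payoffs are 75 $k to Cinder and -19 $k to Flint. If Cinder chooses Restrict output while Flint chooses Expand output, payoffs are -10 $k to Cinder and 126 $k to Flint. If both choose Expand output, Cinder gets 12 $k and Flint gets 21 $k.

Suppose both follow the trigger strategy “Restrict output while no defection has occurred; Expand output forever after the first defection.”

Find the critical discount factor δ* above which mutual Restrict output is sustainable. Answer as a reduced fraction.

58/105

For Cinder: deviation gain 75−52 = 23, per-period punishment loss 52−12 = 40. IC gives δ ≥ 23/63.
For Flint: gain 58, loss 47 per period, so δ ≥ 58/105.
The tighter constraint is Flint's, so cooperation needs δ ≥ 58/105.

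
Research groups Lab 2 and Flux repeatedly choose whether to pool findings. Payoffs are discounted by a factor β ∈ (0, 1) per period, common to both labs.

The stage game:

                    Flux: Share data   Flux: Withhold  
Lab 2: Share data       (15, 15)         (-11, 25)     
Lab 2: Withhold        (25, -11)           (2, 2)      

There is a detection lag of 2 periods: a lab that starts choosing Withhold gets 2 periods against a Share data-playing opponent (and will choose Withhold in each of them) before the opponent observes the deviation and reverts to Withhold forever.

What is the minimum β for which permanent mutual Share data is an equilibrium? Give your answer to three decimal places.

The best deviation is to choose Withhold for all 2 undetected periods, earning 25 each, then 2 forever once detected.
Deviation value: 25(1−β^2)/(1−β) + 2β^2/(1−β); cooperation value: 15/(1−β).
IC: 15 ≥ 25(1−β^2) + 2β^2 = 25 − 23β^2.
So β^2 ≥ 10/23, giving β ≥ (10/23)^(1/2) ≈ 0.659.

0.659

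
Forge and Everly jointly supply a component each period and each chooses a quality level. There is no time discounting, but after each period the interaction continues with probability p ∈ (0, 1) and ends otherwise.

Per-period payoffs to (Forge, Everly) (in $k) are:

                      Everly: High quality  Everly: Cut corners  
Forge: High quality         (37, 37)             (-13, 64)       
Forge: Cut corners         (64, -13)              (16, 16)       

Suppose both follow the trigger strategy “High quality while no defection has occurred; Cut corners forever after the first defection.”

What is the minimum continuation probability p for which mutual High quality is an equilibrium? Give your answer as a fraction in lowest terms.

9/16

Expected cooperation value is 37 + p·37 + p²·37 + … = 37/(1−p); deviation gives 64 + p·16/(1−p).
37 ≥ 64(1−p) + 16p ⇒ 48p ≥ 27 ⇒ p ≥ 27/48 = 9/16.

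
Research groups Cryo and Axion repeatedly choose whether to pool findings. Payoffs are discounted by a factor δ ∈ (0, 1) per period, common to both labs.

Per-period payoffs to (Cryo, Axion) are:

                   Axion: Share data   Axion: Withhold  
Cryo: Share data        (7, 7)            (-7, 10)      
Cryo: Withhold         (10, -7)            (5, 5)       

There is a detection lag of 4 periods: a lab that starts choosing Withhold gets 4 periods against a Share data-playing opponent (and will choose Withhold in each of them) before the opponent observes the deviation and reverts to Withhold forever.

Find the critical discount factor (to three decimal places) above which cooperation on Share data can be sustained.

Deviating for the 4 undetected periods gains 10−7 = 3 per period over cooperation, then loses 7−5 = 2 per period forever once punishment starts.
Gain: 3(1 + δ + … + δ^3); loss: 2·δ^4/(1−δ).
No profitable deviation ⇔ 3(1−δ^4) ≤ 2·δ^4, i.e. δ^4 ≥ 3/(3+2) = 3/5.
Hence δ ≥ (3/5)^(1/4) ≈ 0.880.

0.880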